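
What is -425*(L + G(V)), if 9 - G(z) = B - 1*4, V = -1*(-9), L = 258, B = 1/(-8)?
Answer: -921825/8 ≈ -1.1523e+5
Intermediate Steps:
B = -⅛ ≈ -0.12500
V = 9
G(z) = 105/8 (G(z) = 9 - (-⅛ - 1*4) = 9 - (-⅛ - 4) = 9 - 1*(-33/8) = 9 + 33/8 = 105/8)
-425*(L + G(V)) = -425*(258 + 105/8) = -425*2169/8 = -921825/8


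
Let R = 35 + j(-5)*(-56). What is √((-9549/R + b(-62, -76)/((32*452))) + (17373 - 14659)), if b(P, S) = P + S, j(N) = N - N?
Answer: √2443821777635/31640 ≈ 49.408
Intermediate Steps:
j(N) = 0
R = 35 (R = 35 + 0*(-56) = 35 + 0 = 35)
√((-9549/R + b(-62, -76)/((32*452))) + (17373 - 14659)) = √((-9549/35 + (-62 - 76)/((32*452))) + (17373 - 14659)) = √((-9549*1/35 - 138/14464) + 2714) = √((-9549/35 - 138*1/14464) + 2714) = √((-9549/35 - 69/7232) + 2714) = √(-69060783/253120 + 2714) = √(617906897/253120) = √2443821777635/31640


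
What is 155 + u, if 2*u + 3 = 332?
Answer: 639/2 ≈ 319.50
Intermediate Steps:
u = 329/2 (u = -3/2 + (½)*332 = -3/2 + 166 = 329/2 ≈ 164.50)
155 + u = 155 + 329/2 = 639/2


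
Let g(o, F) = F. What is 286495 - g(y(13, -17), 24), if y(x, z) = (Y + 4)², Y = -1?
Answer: 286471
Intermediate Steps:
y(x, z) = 9 (y(x, z) = (-1 + 4)² = 3² = 9)
286495 - g(y(13, -17), 24) = 286495 - 1*24 = 286495 - 24 = 286471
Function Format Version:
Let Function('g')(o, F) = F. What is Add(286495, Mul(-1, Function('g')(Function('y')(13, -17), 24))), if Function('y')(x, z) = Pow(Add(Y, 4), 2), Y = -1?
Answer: 286471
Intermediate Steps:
Function('y')(x, z) = 9 (Function('y')(x, z) = Pow(Add(-1, 4), 2) = Pow(3, 2) = 9)
Add(286495, Mul(-1, Function('g')(Function('y')(13, -17), 24))) = Add(286495, Mul(-1, 24)) = Add(286495, -24) = 286471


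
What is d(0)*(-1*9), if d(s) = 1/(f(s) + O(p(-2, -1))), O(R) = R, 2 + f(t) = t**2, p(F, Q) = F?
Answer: 9/4 ≈ 2.2500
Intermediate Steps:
f(t) = -2 + t**2
d(s) = 1/(-4 + s**2) (d(s) = 1/((-2 + s**2) - 2) = 1/(-4 + s**2))
d(0)*(-1*9) = (-1*9)/(-4 + 0**2) = -9/(-4 + 0) = -9/(-4) = -1/4*(-9) = 9/4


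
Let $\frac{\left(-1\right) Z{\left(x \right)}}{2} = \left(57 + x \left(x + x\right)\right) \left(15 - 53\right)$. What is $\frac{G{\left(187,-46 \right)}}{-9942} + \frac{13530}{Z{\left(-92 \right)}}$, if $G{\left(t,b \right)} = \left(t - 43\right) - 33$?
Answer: $- \frac{73085}{106947751} \approx -0.00068337$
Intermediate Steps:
$G{\left(t,b \right)} = -76 + t$ ($G{\left(t,b \right)} = \left(-43 + t\right) - 33 = -76 + t$)
$Z{\left(x \right)} = 4332 + 152 x^{2}$ ($Z{\left(x \right)} = - 2 \left(57 + x \left(x + x\right)\right) \left(15 - 53\right) = - 2 \left(57 + x 2 x\right) \left(-38\right) = - 2 \left(57 + 2 x^{2}\right) \left(-38\right) = - 2 \left(-2166 - 76 x^{2}\right) = 4332 + 152 x^{2}$)
$\frac{G{\left(187,-46 \right)}}{-9942} + \frac{13530}{Z{\left(-92 \right)}} = \frac{-76 + 187}{-9942} + \frac{13530}{4332 + 152 \left(-92\right)^{2}} = 111 \left(- \frac{1}{9942}\right) + \frac{13530}{4332 + 152 \cdot 8464} = - \frac{37}{3314} + \frac{13530}{4332 + 1286528} = - \frac{37}{3314} + \frac{13530}{1290860} = - \frac{37}{3314} + 13530 \cdot \frac{1}{1290860} = - \frac{37}{3314} + \frac{1353}{129086} = - \frac{73085}{106947751}$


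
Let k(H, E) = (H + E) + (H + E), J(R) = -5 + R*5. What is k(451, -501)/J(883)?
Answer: -10/441 ≈ -0.022676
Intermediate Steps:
J(R) = -5 + 5*R
k(H, E) = 2*E + 2*H (k(H, E) = (E + H) + (E + H) = 2*E + 2*H)
k(451, -501)/J(883) = (2*(-501) + 2*451)/(-5 + 5*883) = (-1002 + 902)/(-5 + 4415) = -100/4410 = -100*1/4410 = -10/441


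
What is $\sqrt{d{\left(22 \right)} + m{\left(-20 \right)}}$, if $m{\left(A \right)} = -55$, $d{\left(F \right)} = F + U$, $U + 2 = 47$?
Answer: $2 \sqrt{3} \approx 3.4641$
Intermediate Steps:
$U = 45$ ($U = -2 + 47 = 45$)
$d{\left(F \right)} = 45 + F$ ($d{\left(F \right)} = F + 45 = 45 + F$)
$\sqrt{d{\left(22 \right)} + m{\left(-20 \right)}} = \sqrt{\left(45 + 22\right) - 55} = \sqrt{67 - 55} = \sqrt{12} = 2 \sqrt{3}$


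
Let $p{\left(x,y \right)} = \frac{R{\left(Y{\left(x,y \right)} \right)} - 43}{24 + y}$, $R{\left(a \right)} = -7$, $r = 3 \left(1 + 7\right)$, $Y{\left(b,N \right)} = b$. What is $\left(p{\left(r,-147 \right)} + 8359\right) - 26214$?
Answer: $- \frac{2196115}{123} \approx -17855.0$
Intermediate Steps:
$r = 24$ ($r = 3 \cdot 8 = 24$)
$p{\left(x,y \right)} = - \frac{50}{24 + y}$ ($p{\left(x,y \right)} = \frac{-7 - 43}{24 + y} = - \frac{50}{24 + y}$)
$\left(p{\left(r,-147 \right)} + 8359\right) - 26214 = \left(- \frac{50}{24 - 147} + 8359\right) - 26214 = \left(- \frac{50}{-123} + 8359\right) - 26214 = \left(\left(-50\right) \left(- \frac{1}{123}\right) + 8359\right) - 26214 = \left(\frac{50}{123} + 8359\right) - 26214 = \frac{1028207}{123} - 26214 = - \frac{2196115}{123}$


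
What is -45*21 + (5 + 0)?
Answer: -940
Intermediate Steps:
-45*21 + (5 + 0) = -945 + 5 = -940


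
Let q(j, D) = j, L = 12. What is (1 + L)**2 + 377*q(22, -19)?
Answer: 8463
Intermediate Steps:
(1 + L)**2 + 377*q(22, -19) = (1 + 12)**2 + 377*22 = 13**2 + 8294 = 169 + 8294 = 8463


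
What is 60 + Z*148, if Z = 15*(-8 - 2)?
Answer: -22140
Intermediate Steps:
Z = -150 (Z = 15*(-10) = -150)
60 + Z*148 = 60 - 150*148 = 60 - 22200 = -22140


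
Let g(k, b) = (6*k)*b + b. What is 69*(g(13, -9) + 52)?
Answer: -45471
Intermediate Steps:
g(k, b) = b + 6*b*k (g(k, b) = 6*b*k + b = b + 6*b*k)
69*(g(13, -9) + 52) = 69*(-9*(1 + 6*13) + 52) = 69*(-9*(1 + 78) + 52) = 69*(-9*79 + 52) = 69*(-711 + 52) = 69*(-659) = -45471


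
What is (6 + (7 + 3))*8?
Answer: 128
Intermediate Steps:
(6 + (7 + 3))*8 = (6 + 10)*8 = 16*8 = 128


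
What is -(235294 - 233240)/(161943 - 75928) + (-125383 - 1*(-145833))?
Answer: 1759004696/86015 ≈ 20450.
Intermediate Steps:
-(235294 - 233240)/(161943 - 75928) + (-125383 - 1*(-145833)) = -2054/86015 + (-125383 + 145833) = -2054/86015 + 20450 = 1759004696/86015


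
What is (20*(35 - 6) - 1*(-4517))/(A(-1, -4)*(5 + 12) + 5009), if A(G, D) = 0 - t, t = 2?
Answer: 5097/4975 ≈ 1.0245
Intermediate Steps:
A(G, D) = -2 (A(G, D) = 0 - 1*2 = 0 - 2 = -2)
(20*(35 - 6) - 1*(-4517))/(A(-1, -4)*(5 + 12) + 5009) = (20*(35 - 6) - 1*(-4517))/(-2*(5 + 12) + 5009) = (20*29 + 4517)/(-2*17 + 5009) = (580 + 4517)/(-34 + 5009) = 5097/4975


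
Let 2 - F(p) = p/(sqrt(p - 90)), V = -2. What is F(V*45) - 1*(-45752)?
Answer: 45754 - 3*I*sqrt(5) ≈ 45754.0 - 6.7082*I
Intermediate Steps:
F(p) = 2 - p/sqrt(-90 + p) (F(p) = 2 - p/(sqrt(p - 90)) = 2 - p/(sqrt(-90 + p)) = 2 - p/sqrt(-90 + p))
F(V*45) - 1*(-45752) = (2 - (-2*45)/sqrt(-90 - 2*45)) - 1*(-45752) = (2 - 1*(-90)/sqrt(-90 - 90)) + 45752 = (2 - 1*(-90)/sqrt(-180)) + 45752 = (2 - 1*(-90)*(-I*sqrt(5)/30)) + 45752 = (2 - 3*I*sqrt(5)) + 45752 = 45754 - 3*I*sqrt(5)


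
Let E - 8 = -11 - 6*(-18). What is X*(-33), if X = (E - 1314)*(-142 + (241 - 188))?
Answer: -3550833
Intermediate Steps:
E = 105 (E = 8 + (-11 - 6*(-18)) = 8 + (-11 + 108) = 8 + 97 = 105)
X = 107601 (X = (105 - 1314)*(-142 + (241 - 188)) = -1209*(-142 + 53) = -1209*(-89) = 107601)
X*(-33) = 107601*(-33) = -3550833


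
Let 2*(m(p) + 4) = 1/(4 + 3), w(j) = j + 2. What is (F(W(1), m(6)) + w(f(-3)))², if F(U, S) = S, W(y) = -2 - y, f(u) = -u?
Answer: 225/196 ≈ 1.1480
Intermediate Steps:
w(j) = 2 + j
m(p) = -55/14 (m(p) = -4 + 1/(2*(4 + 3)) = -4 + (½)/7 = -4 + (½)*(⅐) = -4 + 1/14 = -55/14)
(F(W(1), m(6)) + w(f(-3)))² = (-55/14 + (2 - 1*(-3)))² = (-55/14 + (2 + 3))² = (-55/14 + 5)² = (15/14)² = 225/196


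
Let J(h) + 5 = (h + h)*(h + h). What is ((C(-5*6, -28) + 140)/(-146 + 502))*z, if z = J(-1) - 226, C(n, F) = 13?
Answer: -34731/356 ≈ -97.559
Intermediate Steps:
J(h) = -5 + 4*h**2 (J(h) = -5 + (h + h)*(h + h) = -5 + (2*h)*(2*h) = -5 + 4*h**2)
z = -227 (z = (-5 + 4*(-1)**2) - 226 = (-5 + 4*1) - 226 = (-5 + 4) - 226 = -1 - 226 = -227)
((C(-5*6, -28) + 140)/(-146 + 502))*z = ((13 + 140)/(-146 + 502))*(-227) = (153/356)*(-227) = -34731/356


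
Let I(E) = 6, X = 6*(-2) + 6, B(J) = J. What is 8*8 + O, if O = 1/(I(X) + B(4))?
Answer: 641/10 ≈ 64.100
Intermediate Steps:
X = -6 (X = -12 + 6 = -6)
O = ⅒ (O = 1/(6 + 4) = 1/10 = ⅒ ≈ 0.10000)
8*8 + O = 8*8 + ⅒ = 64 + ⅒ = 641/10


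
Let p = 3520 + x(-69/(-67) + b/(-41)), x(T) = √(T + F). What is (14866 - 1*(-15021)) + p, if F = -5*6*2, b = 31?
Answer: 33407 + 2*I*√112673699/2747 ≈ 33407.0 + 7.7283*I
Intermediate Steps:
F = -60 (F = -30*2 = -60)
x(T) = √(-60 + T) (x(T) = √(T - 60) = √(-60 + T))
p = 3520 + 2*I*√112673699/2747 (p = 3520 + √(-60 + (-69/(-67) + 31/(-41))) = 3520 + √(-60 + (-69*(-1/67) + 31*(-1/41))) = 3520 + √(-60 + (69/67 - 31/41)) = 3520 + √(-60 + 752/2747) = 3520 + √(-164068/2747) = 3520 + 2*I*√112673699/2747 ≈ 3520.0 + 7.7283*I)
(14866 - 1*(-15021)) + p = (14866 - 1*(-15021)) + (3520 + 2*I*√112673699/2747) = (14866 + 15021) + (3520 + 2*I*√112673699/2747) = 29887 + (3520 + 2*I*√112673699/2747) = 33407 + 2*I*√112673699/2747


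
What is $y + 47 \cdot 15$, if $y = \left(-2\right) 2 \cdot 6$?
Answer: $681$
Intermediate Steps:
$y = -24$ ($y = \left(-4\right) 6 = -24$)
$y + 47 \cdot 15 = -24 + 47 \cdot 15 = -24 + 705 = 681$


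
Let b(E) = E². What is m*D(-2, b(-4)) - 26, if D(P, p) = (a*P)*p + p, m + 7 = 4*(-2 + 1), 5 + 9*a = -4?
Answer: -554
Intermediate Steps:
a = -1 (a = -5/9 + (⅑)*(-4) = -5/9 - 4/9 = -1)
m = -11 (m = -7 + 4*(-2 + 1) = -7 + 4*(-1) = -7 - 4 = -11)
D(P, p) = p - P*p (D(P, p) = (-P)*p + p = -P*p + p = p - P*p)
m*D(-2, b(-4)) - 26 = -11*(-4)²*(1 - 1*(-2)) - 26 = -176*(1 + 2) - 26 = -176*3 - 26 = -11*48 - 26 = -528 - 26 = -554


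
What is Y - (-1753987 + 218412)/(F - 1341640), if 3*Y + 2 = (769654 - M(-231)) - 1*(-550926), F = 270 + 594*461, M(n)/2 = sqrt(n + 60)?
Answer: 1409759949083/3202608 - 2*I*sqrt(19) ≈ 4.4019e+5 - 8.7178*I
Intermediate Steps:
M(n) = 2*sqrt(60 + n) (M(n) = 2*sqrt(n + 60) = 2*sqrt(60 + n))
F = 274104 (F = 270 + 273834 = 274104)
Y = 1320578/3 - 2*I*sqrt(19) (Y = -2/3 + ((769654 - 2*sqrt(60 - 231)) - 1*(-550926))/3 = -2/3 + ((769654 - 2*sqrt(-171)) + 550926)/3 = -2/3 + ((769654 - 2*3*I*sqrt(19)) + 550926)/3 = -2/3 + ((769654 - 6*I*sqrt(19)) + 550926)/3 = -2/3 + (1320580 - 6*I*sqrt(19))/3 = -2/3 + (1320580/3 - 2*I*sqrt(19)) = 1320578/3 - 2*I*sqrt(19) ≈ 4.4019e+5 - 8.7178*I)
Y - (-1753987 + 218412)/(F - 1341640) = (1320578/3 - 2*I*sqrt(19)) - (-1753987 + 218412)/(274104 - 1341640) = (1320578/3 - 2*I*sqrt(19)) - (-1535575)/(-1067536) = (1320578/3 - 2*I*sqrt(19)) - (-1535575)*(-1)/1067536 = (1320578/3 - 2*I*sqrt(19)) - 1*1535575/1067536 = (1320578/3 - 2*I*sqrt(19)) - 1535575/1067536 = 1409759949083/3202608 - 2*I*sqrt(19)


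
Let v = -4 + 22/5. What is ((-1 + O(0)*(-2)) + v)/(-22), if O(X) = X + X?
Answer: 3/110 ≈ 0.027273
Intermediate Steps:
O(X) = 2*X
v = ⅖ (v = -4 + 22*(⅕) = -4 + 22/5 = ⅖ ≈ 0.40000)
((-1 + O(0)*(-2)) + v)/(-22) = ((-1 + (2*0)*(-2)) + ⅖)/(-22) = ((-1 + 0*(-2)) + ⅖)*(-1/22) = ((-1 + 0) + ⅖)*(-1/22) = (-1 + ⅖)*(-1/22) = -⅗*(-1/22) = 3/110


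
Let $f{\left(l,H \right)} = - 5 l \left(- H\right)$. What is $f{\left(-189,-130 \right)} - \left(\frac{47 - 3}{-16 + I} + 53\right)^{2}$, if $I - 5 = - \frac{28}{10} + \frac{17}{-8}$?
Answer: $\frac{48824657649}{405769} \approx 1.2033 \cdot 10^{5}$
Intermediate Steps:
$f{\left(l,H \right)} = 5 H l$
$I = \frac{3}{40}$ ($I = 5 + \left(- \frac{28}{10} + \frac{17}{-8}\right) = 5 + \left(\left(-28\right) \frac{1}{10} + 17 \left(- \frac{1}{8}\right)\right) = 5 - \frac{197}{40} = \frac{3}{40} \approx 0.075$)
$f{\left(-189,-130 \right)} - \left(\frac{47 - 3}{-16 + I} + 53\right)^{2} = 5 \left(-130\right) \left(-189\right) - \left(\frac{47 - 3}{-16 + \frac{3}{40}} + 53\right)^{2} = 122850 - \left(\frac{44}{- \frac{637}{40}} + 53\right)^{2} = 122850 - \left(44 \left(- \frac{40}{637}\right) + 53\right)^{2} = 122850 - \left(- \frac{1760}{637} + 53\right)^{2} = 122850 - \left(\frac{32001}{637}\right)^{2} = 122850 - \frac{1024064001}{405769} = \frac{48824657649}{405769}$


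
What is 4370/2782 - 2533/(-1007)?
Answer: 5723698/1400737 ≈ 4.0862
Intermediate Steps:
4370/2782 - 2533/(-1007) = 4370*(1/2782) - 2533*(-1/1007) = 2185/1391 + 2533/1007 = 5723698/1400737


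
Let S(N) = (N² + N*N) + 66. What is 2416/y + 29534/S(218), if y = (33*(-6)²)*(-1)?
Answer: -24338629/14124429 ≈ -1.7232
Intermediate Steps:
S(N) = 66 + 2*N² (S(N) = (N² + N²) + 66 = 2*N² + 66 = 66 + 2*N²)
y = -1188 (y = (33*36)*(-1) = 1188*(-1) = -1188)
2416/y + 29534/S(218) = 2416/(-1188) + 29534/(66 + 2*218²) = 2416*(-1/1188) + 29534/(66 + 2*47524) = -604/297 + 29534/(66 + 95048) = -604/297 + 29534/95114 = -604/297 + 29534*(1/95114) = -604/297 + 14767/47557 = -24338629/14124429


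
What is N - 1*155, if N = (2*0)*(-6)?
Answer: -155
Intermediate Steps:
N = 0 (N = 0*(-6) = 0)
N - 1*155 = 0 - 1*155 = 0 - 155 = -155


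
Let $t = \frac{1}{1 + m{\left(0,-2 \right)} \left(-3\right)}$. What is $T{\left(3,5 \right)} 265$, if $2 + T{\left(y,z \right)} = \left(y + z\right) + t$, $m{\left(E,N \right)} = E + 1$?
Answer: $\frac{2915}{2} \approx 1457.5$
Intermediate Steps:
$m{\left(E,N \right)} = 1 + E$
$t = - \frac{1}{2}$ ($t = \frac{1}{1 + \left(1 + 0\right) \left(-3\right)} = \frac{1}{1 + 1 \left(-3\right)} = \frac{1}{1 - 3} = \frac{1}{-2} = - \frac{1}{2} \approx -0.5$)
$T{\left(y,z \right)} = - \frac{5}{2} + y + z$ ($T{\left(y,z \right)} = -2 - \left(\frac{1}{2} - y - z\right) = -2 + \left(- \frac{1}{2} + y + z\right) = - \frac{5}{2} + y + z$)
$T{\left(3,5 \right)} 265 = \left(- \frac{5}{2} + 3 + 5\right) 265 = \frac{11}{2} \cdot 265 = \frac{2915}{2}$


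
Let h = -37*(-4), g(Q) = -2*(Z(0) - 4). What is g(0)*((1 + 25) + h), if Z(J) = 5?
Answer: -348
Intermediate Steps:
g(Q) = -2 (g(Q) = -2*(5 - 4) = -2*1 = -2)
h = 148
g(0)*((1 + 25) + h) = -2*((1 + 25) + 148) = -2*(26 + 148) = -2*174 = -348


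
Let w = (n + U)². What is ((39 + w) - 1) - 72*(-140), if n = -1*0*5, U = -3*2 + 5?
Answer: 10119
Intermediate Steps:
U = -1 (U = -6 + 5 = -1)
n = 0 (n = 0*5 = 0)
w = 1 (w = (0 - 1)² = (-1)² = 1)
((39 + w) - 1) - 72*(-140) = ((39 + 1) - 1) - 72*(-140) = (40 - 1) + 10080 = 39 + 10080 = 10119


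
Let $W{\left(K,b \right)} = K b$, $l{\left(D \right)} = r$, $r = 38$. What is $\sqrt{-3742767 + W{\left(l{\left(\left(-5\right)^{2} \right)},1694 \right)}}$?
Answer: $i \sqrt{3678395} \approx 1917.9 i$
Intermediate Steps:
$l{\left(D \right)} = 38$
$\sqrt{-3742767 + W{\left(l{\left(\left(-5\right)^{2} \right)},1694 \right)}} = \sqrt{-3742767 + 38 \cdot 1694} = \sqrt{-3742767 + 64372} = \sqrt{-3678395} = i \sqrt{3678395}$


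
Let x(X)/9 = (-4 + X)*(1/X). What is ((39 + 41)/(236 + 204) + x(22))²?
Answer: 6889/121 ≈ 56.934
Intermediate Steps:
x(X) = 9*(-4 + X)/X (x(X) = 9*((-4 + X)*(1/X)) = 9*((-4 + X)/X) = 9*(-4 + X)/X)
((39 + 41)/(236 + 204) + x(22))² = ((39 + 41)/(236 + 204) + (9 - 36/22))² = (80/440 + (9 - 36*1/22))² = (80*(1/440) + (9 - 18/11))² = (2/11 + 81/11)² = (83/11)² = 6889/121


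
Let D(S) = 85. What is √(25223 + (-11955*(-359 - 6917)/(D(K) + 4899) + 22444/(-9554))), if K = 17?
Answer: √1511833531036108098/5952142 ≈ 206.58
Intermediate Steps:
√(25223 + (-11955*(-359 - 6917)/(D(K) + 4899) + 22444/(-9554))) = √(25223 + (-11955*(-359 - 6917)/(85 + 4899) + 22444/(-9554))) = √(25223 + (-11955/(4984/(-7276)) + 22444*(-1/9554))) = √(25223 + (-11955/(4984*(-1/7276)) - 11222/4777)) = √(25223 + (-11955/(-1246/1819) - 11222/4777)) = √(25223 + (-11955*(-1819/1246) - 11222/4777)) = √(25223 + (21746145/1246 - 11222/4777)) = √(25223 + 103867352053/5952142) = √(253998229719/5952142) = √1511833531036108098/5952142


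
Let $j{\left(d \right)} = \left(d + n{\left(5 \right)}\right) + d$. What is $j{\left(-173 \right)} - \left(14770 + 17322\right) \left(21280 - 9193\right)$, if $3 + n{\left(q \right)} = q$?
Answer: $-387896348$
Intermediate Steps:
$n{\left(q \right)} = -3 + q$
$j{\left(d \right)} = 2 + 2 d$ ($j{\left(d \right)} = \left(d + \left(-3 + 5\right)\right) + d = \left(d + 2\right) + d = \left(2 + d\right) + d = 2 + 2 d$)
$j{\left(-173 \right)} - \left(14770 + 17322\right) \left(21280 - 9193\right) = \left(2 + 2 \left(-173\right)\right) - \left(14770 + 17322\right) \left(21280 - 9193\right) = \left(2 - 346\right) - 32092 \cdot 12087 = -344 - 387896004 = -387896348$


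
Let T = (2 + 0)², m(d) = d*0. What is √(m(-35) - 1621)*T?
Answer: 4*I*√1621 ≈ 161.05*I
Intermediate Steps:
m(d) = 0
T = 4 (T = 2² = 4)
√(m(-35) - 1621)*T = √(0 - 1621)*4 = √(-1621)*4 = (I*√1621)*4 = 4*I*√1621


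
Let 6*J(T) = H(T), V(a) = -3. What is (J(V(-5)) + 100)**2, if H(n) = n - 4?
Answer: 351649/36 ≈ 9768.0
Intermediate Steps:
H(n) = -4 + n
J(T) = -2/3 + T/6 (J(T) = (-4 + T)/6 = -2/3 + T/6)
(J(V(-5)) + 100)**2 = ((-2/3 + (1/6)*(-3)) + 100)**2 = ((-2/3 - 1/2) + 100)**2 = (-7/6 + 100)**2 = (593/6)**2 = 351649/36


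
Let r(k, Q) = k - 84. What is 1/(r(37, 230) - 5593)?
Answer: -1/5640 ≈ -0.00017730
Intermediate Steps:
r(k, Q) = -84 + k
1/(r(37, 230) - 5593) = 1/((-84 + 37) - 5593) = 1/(-47 - 5593) = 1/(-5640) = -1/5640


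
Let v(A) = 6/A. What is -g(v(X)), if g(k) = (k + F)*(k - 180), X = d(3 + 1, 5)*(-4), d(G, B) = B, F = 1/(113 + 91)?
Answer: -180901/3400 ≈ -53.206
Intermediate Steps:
F = 1/204 ≈ 0.0049020
X = -20 (X = 5*(-4) = -20)
g(k) = (-180 + k)*(1/204 + k) (g(k) = (k + 1/204)*(k - 180) = (1/204 + k)*(-180 + k) = (-180 + k)*(1/204 + k))
-g(v(X)) = -(-15/17 + (6/(-20))² - 36719/(34*(-20))) = -(-15/17 + (6*(-1/20))² - 36719*(-1)/(34*20)) = -(-15/17 + (-3/10)² - 36719/204*(-3/10)) = -(-15/17 + 9/100 + 36719/680) = -1*180901/3400 = -180901/3400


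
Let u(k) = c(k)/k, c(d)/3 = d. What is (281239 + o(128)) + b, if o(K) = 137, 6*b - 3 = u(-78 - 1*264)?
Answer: 281377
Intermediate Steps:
c(d) = 3*d
u(k) = 3 (u(k) = (3*k)/k = 3)
b = 1 (b = 1/2 + (1/6)*3 = 1/2 + 1/2 = 1)
(281239 + o(128)) + b = (281239 + 137) + 1 = 281376 + 1 = 281377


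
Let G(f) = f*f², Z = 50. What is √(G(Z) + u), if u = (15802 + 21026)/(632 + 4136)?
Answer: √44404743686/596 ≈ 353.56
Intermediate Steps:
G(f) = f³
u = 9207/1192 (u = 36828/4768 = 36828*(1/4768) = 9207/1192 ≈ 7.7240)
√(G(Z) + u) = √(50³ + 9207/1192) = √(125000 + 9207/1192) = √(149009207/1192) = √44404743686/596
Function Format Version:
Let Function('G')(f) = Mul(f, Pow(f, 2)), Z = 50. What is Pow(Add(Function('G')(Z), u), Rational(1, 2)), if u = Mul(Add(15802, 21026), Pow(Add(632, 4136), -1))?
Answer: Mul(Rational(1, 596), Pow(44404743686, Rational(1, 2))) ≈ 353.56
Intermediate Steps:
Function('G')(f) = Pow(f, 3)
u = Rational(9207, 1192) (u = Mul(36828, Pow(4768, -1)) = Mul(36828, Rational(1, 4768)) = Rational(9207, 1192) ≈ 7.7240)
Pow(Add(Function('G')(Z), u), Rational(1, 2)) = Pow(Add(Pow(50, 3), Rational(9207, 1192)), Rational(1, 2)) = Pow(Add(125000, Rational(9207, 1192)), Rational(1, 2)) = Pow(Rational(149009207, 1192), Rational(1, 2)) = Mul(Rational(1, 596), Pow(44404743686, Rational(1, 2)))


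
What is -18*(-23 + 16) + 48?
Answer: 174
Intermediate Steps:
-18*(-23 + 16) + 48 = -18*(-7) + 48 = 126 + 48 = 174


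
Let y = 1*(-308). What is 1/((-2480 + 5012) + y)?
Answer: 1/2224 ≈ 0.00044964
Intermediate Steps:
y = -308
1/((-2480 + 5012) + y) = 1/((-2480 + 5012) - 308) = 1/(2532 - 308) = 1/2224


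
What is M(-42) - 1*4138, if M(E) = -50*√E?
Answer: -4138 - 50*I*√42 ≈ -4138.0 - 324.04*I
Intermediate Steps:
M(-42) - 1*4138 = -50*I*√42 - 1*4138 = -50*I*√42 - 4138 = -4138 - 50*I*√42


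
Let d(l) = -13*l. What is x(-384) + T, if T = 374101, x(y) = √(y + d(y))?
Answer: 374101 + 48*√2 ≈ 3.7417e+5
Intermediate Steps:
x(y) = 2*√3*√(-y) (x(y) = √(y - 13*y) = √(-12*y) = 2*√3*√(-y))
x(-384) + T = 2*√3*√(-1*(-384)) + 374101 = 2*√3*√384 + 374101 = 2*√3*(8*√6) + 374101 = 48*√2 + 374101 = 374101 + 48*√2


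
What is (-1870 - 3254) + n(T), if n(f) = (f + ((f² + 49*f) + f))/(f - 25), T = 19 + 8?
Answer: -4071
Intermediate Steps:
T = 27
n(f) = (f² + 51*f)/(-25 + f) (n(f) = (f + (f² + 50*f))/(-25 + f) = (f² + 51*f)/(-25 + f))
(-1870 - 3254) + n(T) = (-1870 - 3254) + 27*(51 + 27)/(-25 + 27) = -5124 + 27*78/2 = -5124 + 27*(½)*78 = -5124 + 1053 = -4071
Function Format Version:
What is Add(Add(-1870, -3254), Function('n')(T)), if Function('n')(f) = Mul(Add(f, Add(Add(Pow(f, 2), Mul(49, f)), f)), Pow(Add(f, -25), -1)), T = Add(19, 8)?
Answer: -4071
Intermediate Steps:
T = 27
Function('n')(f) = Mul(Pow(Add(-25, f), -1), Add(Pow(f, 2), Mul(51, f))) (Function('n')(f) = Mul(Add(f, Add(Pow(f, 2), Mul(50, f))), Pow(Add(-25, f), -1)) = Mul(Add(Pow(f, 2), Mul(51, f)), Pow(Add(-25, f), -1)) = Mul(Pow(Add(-25, f), -1), Add(Pow(f, 2), Mul(51, f))))
Add(Add(-1870, -3254), Function('n')(T)) = Add(Add(-1870, -3254), Mul(27, Pow(Add(-25, 27), -1), Add(51, 27))) = Add(-5124, Mul(27, Pow(2, -1), 78)) = Add(-5124, Mul(27, Rational(1, 2), 78)) = Add(-5124, 1053) = -4071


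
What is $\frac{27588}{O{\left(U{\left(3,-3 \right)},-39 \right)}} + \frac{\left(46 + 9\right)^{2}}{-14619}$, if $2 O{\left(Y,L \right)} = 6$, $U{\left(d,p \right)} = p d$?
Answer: $\frac{12221209}{1329} \approx 9195.8$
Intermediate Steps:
$U{\left(d,p \right)} = d p$
$O{\left(Y,L \right)} = 3$ ($O{\left(Y,L \right)} = \frac{1}{2} \cdot 6 = 3$)
$\frac{27588}{O{\left(U{\left(3,-3 \right)},-39 \right)}} + \frac{\left(46 + 9\right)^{2}}{-14619} = \frac{27588}{3} + \frac{\left(46 + 9\right)^{2}}{-14619} = 27588 \cdot \frac{1}{3} + 55^{2} \left(- \frac{1}{14619}\right) = 9196 + 3025 \left(- \frac{1}{14619}\right) = 9196 - \frac{275}{1329} = \frac{12221209}{1329}$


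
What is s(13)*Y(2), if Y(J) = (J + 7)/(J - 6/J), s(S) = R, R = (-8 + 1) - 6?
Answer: 117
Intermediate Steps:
R = -13 (R = -7 - 6 = -13)
s(S) = -13
Y(J) = (7 + J)/(J - 6/J)
s(13)*Y(2) = -26*(7 + 2)/(-6 + 2²) = -26*9/(-6 + 4) = -26*9/(-2) = -26*(-1)*9/2 = -13*(-9) = 117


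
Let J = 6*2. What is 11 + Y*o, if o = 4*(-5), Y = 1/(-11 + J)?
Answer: -9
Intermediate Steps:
J = 12
Y = 1 (Y = 1/(-11 + 12) = 1/1 = 1)
o = -20
11 + Y*o = 11 + 1*(-20) = 11 - 20 = -9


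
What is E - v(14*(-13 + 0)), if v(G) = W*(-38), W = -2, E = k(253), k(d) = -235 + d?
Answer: -58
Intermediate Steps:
E = 18 (E = -235 + 253 = 18)
v(G) = 76 (v(G) = -2*(-38) = 76)
E - v(14*(-13 + 0)) = 18 - 1*76 = 18 - 76 = -58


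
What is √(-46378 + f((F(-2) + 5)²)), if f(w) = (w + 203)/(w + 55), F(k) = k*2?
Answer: I*√9089374/14 ≈ 215.35*I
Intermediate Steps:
F(k) = 2*k
f(w) = (203 + w)/(55 + w)
√(-46378 + f((F(-2) + 5)²)) = √(-46378 + (203 + (2*(-2) + 5)²)/(55 + (2*(-2) + 5)²)) = √(-46378 + (203 + (-4 + 5)²)/(55 + (-4 + 5)²)) = √(-46378 + (203 + 1²)/(55 + 1²)) = √(-46378 + (203 + 1)/(55 + 1)) = √(-46378 + 204/56) = √(-46378 + (1/56)*204) = √(-46378 + 51/14) = √(-649241/14) = I*√9089374/14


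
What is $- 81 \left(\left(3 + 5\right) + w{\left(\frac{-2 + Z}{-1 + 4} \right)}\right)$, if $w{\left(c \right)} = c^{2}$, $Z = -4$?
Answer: $-972$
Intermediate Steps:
$- 81 \left(\left(3 + 5\right) + w{\left(\frac{-2 + Z}{-1 + 4} \right)}\right) = - 81 \left(\left(3 + 5\right) + \left(\frac{-2 - 4}{-1 + 4}\right)^{2}\right) = - 81 \left(8 + \left(- \frac{6}{3}\right)^{2}\right) = - 81 \left(8 + \left(\left(-6\right) \frac{1}{3}\right)^{2}\right) = - 81 \left(8 + \left(-2\right)^{2}\right) = - 81 \left(8 + 4\right) = \left(-81\right) 12 = -972$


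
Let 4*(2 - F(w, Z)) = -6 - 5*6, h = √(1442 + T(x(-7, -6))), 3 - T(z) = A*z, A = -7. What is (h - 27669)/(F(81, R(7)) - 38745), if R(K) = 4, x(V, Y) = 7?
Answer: 27669/38734 - 3*√166/38734 ≈ 0.71334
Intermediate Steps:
T(z) = 3 + 7*z (T(z) = 3 - (-7)*z = 3 + 7*z)
h = 3*√166 (h = √(1442 + (3 + 7*7)) = √(1442 + (3 + 49)) = √(1442 + 52) = √1494 = 3*√166 ≈ 38.652)
F(w, Z) = 11 (F(w, Z) = 2 - (-6 - 5*6)/4 = 2 - (-6 - 30)/4 = 2 - ¼*(-36) = 2 + 9 = 11)
(h - 27669)/(F(81, R(7)) - 38745) = (3*√166 - 27669)/(11 - 38745) = (-27669 + 3*√166)/(-38734) = (-27669 + 3*√166)*(-1/38734) = 27669/38734 - 3*√166/38734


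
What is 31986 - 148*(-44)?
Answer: 38498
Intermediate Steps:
31986 - 148*(-44) = 31986 + 6512 = 38498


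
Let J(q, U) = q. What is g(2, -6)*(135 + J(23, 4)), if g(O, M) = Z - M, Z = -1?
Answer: 790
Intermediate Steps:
g(O, M) = -1 - M
g(2, -6)*(135 + J(23, 4)) = (-1 - 1*(-6))*(135 + 23) = (-1 + 6)*158 = 5*158 = 790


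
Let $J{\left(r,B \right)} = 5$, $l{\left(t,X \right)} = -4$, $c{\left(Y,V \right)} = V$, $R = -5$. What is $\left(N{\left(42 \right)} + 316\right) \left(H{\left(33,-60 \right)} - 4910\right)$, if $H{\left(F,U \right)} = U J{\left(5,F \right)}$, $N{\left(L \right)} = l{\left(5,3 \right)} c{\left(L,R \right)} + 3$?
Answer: $-1766190$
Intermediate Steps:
$N{\left(L \right)} = 23$ ($N{\left(L \right)} = \left(-4\right) \left(-5\right) + 3 = 20 + 3 = 23$)
$H{\left(F,U \right)} = 5 U$ ($H{\left(F,U \right)} = U 5 = 5 U$)
$\left(N{\left(42 \right)} + 316\right) \left(H{\left(33,-60 \right)} - 4910\right) = \left(23 + 316\right) \left(5 \left(-60\right) - 4910\right) = 339 \left(-300 - 4910\right) = 339 \left(-5210\right) = -1766190$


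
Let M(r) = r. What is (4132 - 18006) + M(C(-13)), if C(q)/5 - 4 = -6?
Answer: -13884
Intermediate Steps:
C(q) = -10 (C(q) = 20 + 5*(-6) = 20 - 30 = -10)
(4132 - 18006) + M(C(-13)) = (4132 - 18006) - 10 = -13874 - 10 = -13884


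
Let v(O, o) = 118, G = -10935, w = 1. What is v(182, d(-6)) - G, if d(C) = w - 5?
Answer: 11053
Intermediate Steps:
d(C) = -4 (d(C) = 1 - 5 = -4)
v(182, d(-6)) - G = 118 - 1*(-10935) = 118 + 10935 = 11053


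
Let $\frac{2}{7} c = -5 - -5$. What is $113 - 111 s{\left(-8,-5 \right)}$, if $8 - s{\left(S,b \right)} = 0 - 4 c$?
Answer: $-775$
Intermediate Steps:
$c = 0$ ($c = \frac{7 \left(-5 - -5\right)}{2} = \frac{7 \left(-5 + 5\right)}{2} = \frac{7}{2} \cdot 0 = 0$)
$s{\left(S,b \right)} = 8$ ($s{\left(S,b \right)} = 8 - \left(0 - 0\right) = 8 - \left(0 + 0\right) = 8 - 0 = 8 + 0 = 8$)
$113 - 111 s{\left(-8,-5 \right)} = 113 - 888 = -775$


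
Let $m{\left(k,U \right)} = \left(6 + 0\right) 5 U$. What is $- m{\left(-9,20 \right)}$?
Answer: $-600$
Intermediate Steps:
$m{\left(k,U \right)} = 30 U$ ($m{\left(k,U \right)} = 6 \cdot 5 U = 30 U$)
$- m{\left(-9,20 \right)} = - 30 \cdot 20 = \left(-1\right) 600 = -600$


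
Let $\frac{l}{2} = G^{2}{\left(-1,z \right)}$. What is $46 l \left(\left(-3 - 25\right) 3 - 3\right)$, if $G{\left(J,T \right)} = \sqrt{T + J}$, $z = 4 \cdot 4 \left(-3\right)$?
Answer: $392196$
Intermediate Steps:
$z = -48$ ($z = 16 \left(-3\right) = -48$)
$G{\left(J,T \right)} = \sqrt{J + T}$
$l = -98$ ($l = 2 \left(\sqrt{-1 - 48}\right)^{2} = 2 \left(\sqrt{-49}\right)^{2} = 2 \left(7 i\right)^{2} = 2 \left(-49\right) = -98$)
$46 l \left(\left(-3 - 25\right) 3 - 3\right) = 46 \left(-98\right) \left(\left(-3 - 25\right) 3 - 3\right) = - 4508 \left(\left(-3 - 25\right) 3 - 3\right) = - 4508 \left(\left(-28\right) 3 - 3\right) = - 4508 \left(-84 - 3\right) = \left(-4508\right) \left(-87\right) = 392196$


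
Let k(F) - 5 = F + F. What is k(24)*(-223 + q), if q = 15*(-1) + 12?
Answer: -11978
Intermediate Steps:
k(F) = 5 + 2*F (k(F) = 5 + (F + F) = 5 + 2*F)
q = -3 (q = -15 + 12 = -3)
k(24)*(-223 + q) = (5 + 2*24)*(-223 - 3) = (5 + 48)*(-226) = 53*(-226) = -11978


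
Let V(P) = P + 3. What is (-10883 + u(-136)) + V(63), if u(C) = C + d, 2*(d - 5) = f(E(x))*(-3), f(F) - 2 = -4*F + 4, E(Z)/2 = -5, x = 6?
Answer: -11017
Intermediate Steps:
E(Z) = -10 (E(Z) = 2*(-5) = -10)
f(F) = 6 - 4*F (f(F) = 2 + (-4*F + 4) = 2 + (4 - 4*F) = 6 - 4*F)
V(P) = 3 + P
d = -64 (d = 5 + ((6 - 4*(-10))*(-3))/2 = 5 + ((6 + 40)*(-3))/2 = 5 + (46*(-3))/2 = 5 + (1/2)*(-138) = 5 - 69 = -64)
u(C) = -64 + C (u(C) = C - 64 = -64 + C)
(-10883 + u(-136)) + V(63) = (-10883 + (-64 - 136)) + (3 + 63) = (-10883 - 200) + 66 = -11083 + 66 = -11017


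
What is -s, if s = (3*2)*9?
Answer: -54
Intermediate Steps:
s = 54 (s = 6*9 = 54)
-s = -1*54 = -54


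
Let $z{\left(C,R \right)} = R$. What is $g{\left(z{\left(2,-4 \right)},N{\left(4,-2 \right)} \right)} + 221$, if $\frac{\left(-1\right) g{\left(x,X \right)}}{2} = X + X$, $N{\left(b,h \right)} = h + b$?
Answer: $213$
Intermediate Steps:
$N{\left(b,h \right)} = b + h$
$g{\left(x,X \right)} = - 4 X$ ($g{\left(x,X \right)} = - 2 \left(X + X\right) = - 2 \cdot 2 X = - 4 X$)
$g{\left(z{\left(2,-4 \right)},N{\left(4,-2 \right)} \right)} + 221 = - 4 \left(4 - 2\right) + 221 = \left(-4\right) 2 + 221 = -8 + 221 = 213$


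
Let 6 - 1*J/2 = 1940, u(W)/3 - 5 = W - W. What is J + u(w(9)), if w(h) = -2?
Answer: -3853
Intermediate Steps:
u(W) = 15 (u(W) = 15 + 3*(W - W) = 15 + 3*0 = 15 + 0 = 15)
J = -3868 (J = 12 - 2*1940 = 12 - 3880 = -3868)
J + u(w(9)) = -3868 + 15 = -3853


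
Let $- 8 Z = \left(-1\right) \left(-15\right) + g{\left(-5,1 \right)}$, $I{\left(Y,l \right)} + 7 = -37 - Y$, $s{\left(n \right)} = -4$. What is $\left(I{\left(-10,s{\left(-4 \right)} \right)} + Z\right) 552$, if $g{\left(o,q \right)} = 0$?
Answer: $-19803$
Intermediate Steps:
$I{\left(Y,l \right)} = -44 - Y$ ($I{\left(Y,l \right)} = -7 - \left(37 + Y\right) = -44 - Y$)
$Z = - \frac{15}{8}$ ($Z = - \frac{\left(-1\right) \left(-15\right) + 0}{8} = - \frac{15 + 0}{8} = \left(- \frac{1}{8}\right) 15 = - \frac{15}{8} \approx -1.875$)
$\left(I{\left(-10,s{\left(-4 \right)} \right)} + Z\right) 552 = \left(\left(-44 - -10\right) - \frac{15}{8}\right) 552 = \left(\left(-44 + 10\right) - \frac{15}{8}\right) 552 = \left(-34 - \frac{15}{8}\right) 552 = \left(- \frac{287}{8}\right) 552 = -19803$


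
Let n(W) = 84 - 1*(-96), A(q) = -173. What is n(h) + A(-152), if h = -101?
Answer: 7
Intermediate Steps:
n(W) = 180 (n(W) = 84 + 96 = 180)
n(h) + A(-152) = 180 - 173 = 7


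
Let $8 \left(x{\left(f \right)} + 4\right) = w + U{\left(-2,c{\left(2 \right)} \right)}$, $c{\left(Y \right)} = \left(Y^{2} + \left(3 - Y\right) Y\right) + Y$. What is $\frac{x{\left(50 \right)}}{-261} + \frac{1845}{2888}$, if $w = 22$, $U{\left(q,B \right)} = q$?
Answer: $\frac{161959}{251256} \approx 0.6446$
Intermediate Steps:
$c{\left(Y \right)} = Y + Y^{2} + Y \left(3 - Y\right)$ ($c{\left(Y \right)} = \left(Y^{2} + Y \left(3 - Y\right)\right) + Y = Y + Y^{2} + Y \left(3 - Y\right)$)
$x{\left(f \right)} = - \frac{3}{2}$ ($x{\left(f \right)} = -4 + \frac{22 - 2}{8} = -4 + \frac{1}{8} \cdot 20 = -4 + \frac{5}{2} = - \frac{3}{2}$)
$\frac{x{\left(50 \right)}}{-261} + \frac{1845}{2888} = - \frac{3}{2 \left(-261\right)} + \frac{1845}{2888} = \left(- \frac{3}{2}\right) \left(- \frac{1}{261}\right) + 1845 \cdot \frac{1}{2888} = \frac{1}{174} + \frac{1845}{2888} = \frac{161959}{251256}$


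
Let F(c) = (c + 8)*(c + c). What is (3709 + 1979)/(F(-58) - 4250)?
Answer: 2844/775 ≈ 3.6697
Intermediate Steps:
F(c) = 2*c*(8 + c) (F(c) = (8 + c)*(2*c) = 2*c*(8 + c))
(3709 + 1979)/(F(-58) - 4250) = (3709 + 1979)/(2*(-58)*(8 - 58) - 4250) = 5688/(2*(-58)*(-50) - 4250) = 5688/(5800 - 4250) = 5688/1550 = 5688*(1/1550) = 2844/775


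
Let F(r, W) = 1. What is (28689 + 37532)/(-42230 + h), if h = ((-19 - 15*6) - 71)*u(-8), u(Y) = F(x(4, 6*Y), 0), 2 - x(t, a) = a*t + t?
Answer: -66221/42410 ≈ -1.5614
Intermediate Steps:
x(t, a) = 2 - t - a*t (x(t, a) = 2 - (a*t + t) = 2 - (t + a*t) = 2 + (-t - a*t) = 2 - t - a*t)
u(Y) = 1
h = -180 (h = ((-19 - 15*6) - 71)*1 = ((-19 - 1*90) - 71)*1 = ((-19 - 90) - 71)*1 = (-109 - 71)*1 = -180*1 = -180)
(28689 + 37532)/(-42230 + h) = (28689 + 37532)/(-42230 - 180) = 66221/(-42410) = 66221*(-1/42410) = -66221/42410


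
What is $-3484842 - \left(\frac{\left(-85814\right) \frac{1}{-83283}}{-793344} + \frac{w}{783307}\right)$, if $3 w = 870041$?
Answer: $- \frac{90178509484205482268567}{25877356822300032} \approx -3.4848 \cdot 10^{6}$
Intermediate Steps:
$w = \frac{870041}{3}$ ($w = \frac{1}{3} \cdot 870041 = \frac{870041}{3} \approx 2.9001 \cdot 10^{5}$)
$-3484842 - \left(\frac{\left(-85814\right) \frac{1}{-83283}}{-793344} + \frac{w}{783307}\right) = -3484842 - \left(\frac{\left(-85814\right) \frac{1}{-83283}}{-793344} + \frac{870041}{3 \cdot 783307}\right) = -3484842 - \left(\left(-85814\right) \left(- \frac{1}{83283}\right) \left(- \frac{1}{793344}\right) + \frac{870041}{3} \cdot \frac{1}{783307}\right) = -3484842 - \left(\frac{85814}{83283} \left(- \frac{1}{793344}\right) + \frac{870041}{2349921}\right) = -3484842 - \left(- \frac{42907}{33036034176} + \frac{870041}{2349921}\right) = -3484842 - \frac{9580867794153623}{25877356822300032} = - \frac{90178509484205482268567}{25877356822300032}$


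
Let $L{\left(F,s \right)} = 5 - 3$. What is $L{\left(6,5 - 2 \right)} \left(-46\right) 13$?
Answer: $-1196$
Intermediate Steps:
$L{\left(F,s \right)} = 2$
$L{\left(6,5 - 2 \right)} \left(-46\right) 13 = 2 \left(-46\right) 13 = \left(-92\right) 13 = -1196$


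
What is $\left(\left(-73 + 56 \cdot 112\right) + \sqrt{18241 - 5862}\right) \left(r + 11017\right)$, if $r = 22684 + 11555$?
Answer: $280541944 + 45256 \sqrt{12379} \approx 2.8558 \cdot 10^{8}$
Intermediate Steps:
$r = 34239$
$\left(\left(-73 + 56 \cdot 112\right) + \sqrt{18241 - 5862}\right) \left(r + 11017\right) = \left(\left(-73 + 56 \cdot 112\right) + \sqrt{18241 - 5862}\right) \left(34239 + 11017\right) = \left(\left(-73 + 6272\right) + \sqrt{12379}\right) 45256 = \left(6199 + \sqrt{12379}\right) 45256 = 280541944 + 45256 \sqrt{12379}$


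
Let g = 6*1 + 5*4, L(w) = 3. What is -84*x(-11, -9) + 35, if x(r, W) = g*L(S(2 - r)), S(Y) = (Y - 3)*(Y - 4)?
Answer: -6517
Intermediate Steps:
S(Y) = (-4 + Y)*(-3 + Y) (S(Y) = (-3 + Y)*(-4 + Y) = (-4 + Y)*(-3 + Y))
g = 26 (g = 6 + 20 = 26)
x(r, W) = 78 (x(r, W) = 26*3 = 78)
-84*x(-11, -9) + 35 = -84*78 + 35 = -6552 + 35 = -6517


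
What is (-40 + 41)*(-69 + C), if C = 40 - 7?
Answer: -36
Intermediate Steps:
C = 33
(-40 + 41)*(-69 + C) = (-40 + 41)*(-69 + 33) = 1*(-36) = -36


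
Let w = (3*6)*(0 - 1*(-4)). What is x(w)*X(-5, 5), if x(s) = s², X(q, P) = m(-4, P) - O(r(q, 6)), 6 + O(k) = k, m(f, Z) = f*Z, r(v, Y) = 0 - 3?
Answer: -57024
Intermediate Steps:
r(v, Y) = -3
m(f, Z) = Z*f
O(k) = -6 + k
w = 72 (w = 18*(0 + 4) = 18*4 = 72)
X(q, P) = 9 - 4*P (X(q, P) = P*(-4) - (-6 - 3) = -4*P - 1*(-9) = -4*P + 9 = 9 - 4*P)
x(w)*X(-5, 5) = 72²*(9 - 4*5) = 5184*(9 - 20) = 5184*(-11) = -57024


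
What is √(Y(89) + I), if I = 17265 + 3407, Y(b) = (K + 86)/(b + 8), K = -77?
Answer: √194503721/97 ≈ 143.78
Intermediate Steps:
Y(b) = 9/(8 + b) (Y(b) = (-77 + 86)/(b + 8) = 9/(8 + b))
I = 20672
√(Y(89) + I) = √(9/(8 + 89) + 20672) = √(9/97 + 20672) = √(2005193/97) = √194503721/97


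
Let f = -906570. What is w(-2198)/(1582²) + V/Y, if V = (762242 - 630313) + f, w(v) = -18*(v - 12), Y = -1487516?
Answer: 499471502141/930710498396 ≈ 0.53666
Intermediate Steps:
w(v) = 216 - 18*v (w(v) = -18*(-12 + v) = 216 - 18*v)
V = -774641 (V = (762242 - 630313) - 906570 = 131929 - 906570 = -774641)
w(-2198)/(1582²) + V/Y = (216 - 18*(-2198))/(1582²) - 774641/(-1487516) = (216 + 39564)/2502724 - 774641*(-1/1487516) = 39780*(1/2502724) + 774641/1487516 = 9945/625681 + 774641/1487516 = 499471502141/930710498396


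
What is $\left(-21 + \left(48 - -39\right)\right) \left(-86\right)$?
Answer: $-5676$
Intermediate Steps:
$\left(-21 + \left(48 - -39\right)\right) \left(-86\right) = \left(-21 + \left(48 + 39\right)\right) \left(-86\right) = \left(-21 + 87\right) \left(-86\right) = 66 \left(-86\right) = -5676$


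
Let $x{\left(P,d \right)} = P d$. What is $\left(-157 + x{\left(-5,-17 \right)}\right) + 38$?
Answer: $-34$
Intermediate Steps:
$\left(-157 + x{\left(-5,-17 \right)}\right) + 38 = \left(-157 - -85\right) + 38 = \left(-157 + 85\right) + 38 = -72 + 38 = -34$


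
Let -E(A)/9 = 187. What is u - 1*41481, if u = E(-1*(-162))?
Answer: -43164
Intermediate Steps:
E(A) = -1683 (E(A) = -9*187 = -1683)
u = -1683
u - 1*41481 = -1683 - 1*41481 = -1683 - 41481 = -43164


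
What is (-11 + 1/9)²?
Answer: 9604/81 ≈ 118.57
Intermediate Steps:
(-11 + 1/9)² = (-11 + 1*(⅑))² = (-11 + ⅑)² = (-98/9)² = 9604/81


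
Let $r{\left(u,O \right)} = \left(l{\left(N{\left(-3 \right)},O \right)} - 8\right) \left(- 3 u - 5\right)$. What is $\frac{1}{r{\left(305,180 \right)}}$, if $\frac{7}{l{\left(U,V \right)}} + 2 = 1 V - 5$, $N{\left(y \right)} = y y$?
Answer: $\frac{173}{1266840} \approx 0.00013656$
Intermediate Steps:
$N{\left(y \right)} = y^{2}$
$l{\left(U,V \right)} = \frac{7}{-7 + V}$ ($l{\left(U,V \right)} = \frac{7}{-2 + \left(1 V - 5\right)} = \frac{7}{-2 + \left(V - 5\right)} = \frac{7}{-2 + \left(-5 + V\right)} = \frac{7}{-7 + V}$)
$r{\left(u,O \right)} = \left(-8 + \frac{7}{-7 + O}\right) \left(-5 - 3 u\right)$ ($r{\left(u,O \right)} = \left(\frac{7}{-7 + O} - 8\right) \left(- 3 u - 5\right) = \left(-8 + \frac{7}{-7 + O}\right) \left(-5 - 3 u\right)$)
$\frac{1}{r{\left(305,180 \right)}} = \frac{1}{\frac{1}{-7 + 180} \left(-315 - 57645 + 40 \cdot 180 + 24 \cdot 180 \cdot 305\right)} = \frac{1}{\frac{1}{173} \left(-315 - 57645 + 7200 + 1317600\right)} = \frac{1}{\frac{1}{173} \cdot 1266840} = \frac{1}{\frac{1266840}{173}} = \frac{173}{1266840}$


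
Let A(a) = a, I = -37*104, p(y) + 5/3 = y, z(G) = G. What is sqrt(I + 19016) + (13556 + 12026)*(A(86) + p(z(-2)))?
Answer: 6318754/3 + 8*sqrt(237) ≈ 2.1064e+6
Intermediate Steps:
p(y) = -5/3 + y
I = -3848
sqrt(I + 19016) + (13556 + 12026)*(A(86) + p(z(-2))) = sqrt(-3848 + 19016) + (13556 + 12026)*(86 + (-5/3 - 2)) = sqrt(15168) + 25582*(86 - 11/3) = 8*sqrt(237) + 25582*(247/3) = 8*sqrt(237) + 6318754/3 = 6318754/3 + 8*sqrt(237)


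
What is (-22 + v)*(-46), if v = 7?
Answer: 690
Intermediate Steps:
(-22 + v)*(-46) = (-22 + 7)*(-46) = -15*(-46) = 690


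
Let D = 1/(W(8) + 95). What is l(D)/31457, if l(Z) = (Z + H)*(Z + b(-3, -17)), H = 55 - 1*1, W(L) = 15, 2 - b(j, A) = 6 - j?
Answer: -4568629/380629700 ≈ -0.012003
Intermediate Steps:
b(j, A) = -4 + j (b(j, A) = 2 - (6 - j) = 2 + (-6 + j) = -4 + j)
H = 54 (H = 55 - 1 = 54)
D = 1/110 (D = 1/(15 + 95) = 1/110 ≈ 0.0090909)
l(Z) = (-7 + Z)*(54 + Z) (l(Z) = (Z + 54)*(Z + (-4 - 3)) = (54 + Z)*(Z - 7) = (54 + Z)*(-7 + Z) = (-7 + Z)*(54 + Z))
l(D)/31457 = (-378 + (1/110)² + 47*(1/110))/31457 = (-378 + 1/12100 + 47/110)*(1/31457) = -4568629/12100*1/31457 = -4568629/380629700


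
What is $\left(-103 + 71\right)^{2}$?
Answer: $1024$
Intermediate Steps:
$\left(-103 + 71\right)^{2} = \left(-32\right)^{2} = 1024$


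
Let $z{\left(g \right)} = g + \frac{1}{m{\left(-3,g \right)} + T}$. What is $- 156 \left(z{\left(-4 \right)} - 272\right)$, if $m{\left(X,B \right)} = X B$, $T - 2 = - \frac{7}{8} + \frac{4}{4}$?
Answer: $\frac{4864080}{113} \approx 43045.0$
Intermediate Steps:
$T = \frac{17}{8}$ ($T = 2 + \left(- \frac{7}{8} + \frac{4}{4}\right) = 2 + \left(\left(-7\right) \frac{1}{8} + 4 \cdot \frac{1}{4}\right) = 2 + \left(- \frac{7}{8} + 1\right) = 2 + \frac{1}{8} = \frac{17}{8} \approx 2.125$)
$m{\left(X,B \right)} = B X$
$z{\left(g \right)} = g + \frac{1}{\frac{17}{8} - 3 g}$ ($z{\left(g \right)} = g + \frac{1}{g \left(-3\right) + \frac{17}{8}} = g + \frac{1}{- 3 g + \frac{17}{8}} = g + \frac{1}{\frac{17}{8} - 3 g}$)
$- 156 \left(z{\left(-4 \right)} - 272\right) = - 156 \left(\frac{8 - 24 \left(-4\right)^{2} + 17 \left(-4\right)}{17 - -96} - 272\right) = - 156 \left(\frac{8 - 384 - 68}{17 + 96} - 272\right) = - 156 \left(\frac{8 - 384 - 68}{113} - 272\right) = - 156 \left(\frac{1}{113} \left(-444\right) - 272\right) = - 156 \left(- \frac{444}{113} - 272\right) = \left(-156\right) \left(- \frac{31180}{113}\right) = \frac{4864080}{113}$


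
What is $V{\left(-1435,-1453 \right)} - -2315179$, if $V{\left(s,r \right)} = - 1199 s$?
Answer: $4035744$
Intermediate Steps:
$V{\left(-1435,-1453 \right)} - -2315179 = \left(-1199\right) \left(-1435\right) - -2315179 = 1720565 + 2315179 = 4035744$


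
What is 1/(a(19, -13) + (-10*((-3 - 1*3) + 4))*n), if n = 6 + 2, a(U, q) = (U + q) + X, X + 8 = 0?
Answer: 1/158 ≈ 0.0063291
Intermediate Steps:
X = -8 (X = -8 + 0 = -8)
a(U, q) = -8 + U + q (a(U, q) = (U + q) - 8 = -8 + U + q)
n = 8
1/(a(19, -13) + (-10*((-3 - 1*3) + 4))*n) = 1/((-8 + 19 - 13) - 10*((-3 - 1*3) + 4)*8) = 1/(-2 - 10*((-3 - 3) + 4)*8) = 1/(-2 - 10*(-6 + 4)*8) = 1/(-2 - 10*(-2)*8) = 1/(-2 + 20*8) = 1/(-2 + 160) = 1/158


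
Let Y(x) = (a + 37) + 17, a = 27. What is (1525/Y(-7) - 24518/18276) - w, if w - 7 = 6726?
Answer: -1656892001/246726 ≈ -6715.5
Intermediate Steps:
w = 6733 (w = 7 + 6726 = 6733)
Y(x) = 81 (Y(x) = (27 + 37) + 17 = 64 + 17 = 81)
(1525/Y(-7) - 24518/18276) - w = (1525/81 - 24518/18276) - 1*6733 = (1525*(1/81) - 24518*1/18276) - 6733 = (1525/81 - 12259/9138) - 6733 = 4314157/246726 - 6733 = -1656892001/246726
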